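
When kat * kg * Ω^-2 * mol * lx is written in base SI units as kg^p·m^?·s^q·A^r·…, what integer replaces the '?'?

kat = mol/s = s⁻¹·mol (catalytic activity).
Ω = V/A (resistance = voltage per current),
    = kg·m²·s⁻³·A⁻².
So Ω⁻² = kg⁻²·m⁻⁴·s⁶·A⁴.
lx = lm/m² (illuminance = luminous flux per area),
    = m⁻²·cd.
Combining: kat·kg·Ω⁻²·mol·lx = (s⁻¹·mol) · kg · (kg⁻²·m⁻⁴·s⁶·A⁴) · mol · (m⁻²·cd) = kg⁻¹·m⁻⁶·s⁵·A⁴·mol²·cd.
The exponent of m is -6.

-6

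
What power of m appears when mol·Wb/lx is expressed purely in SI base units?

Wb = kg·m²·s⁻²·A⁻¹.
lx = m⁻²·cd.
So lx⁻¹ = m²·cd⁻¹.
Combining: mol·Wb·lx⁻¹ = mol · (kg·m²·s⁻²·A⁻¹) · (m²·cd⁻¹) = kg·m⁴·s⁻²·A⁻¹·mol·cd⁻¹.
The exponent of m is 4.

4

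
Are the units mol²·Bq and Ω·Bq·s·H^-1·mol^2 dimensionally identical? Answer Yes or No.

Yes

Left side:
  Bq = 1/s = s⁻¹ (activity is decays per second).
  Combining: mol²·Bq = mol² · s⁻¹ = s⁻¹·mol².
Right side:
  Ω = kg·m²·s⁻³·A⁻².
  Bq = s⁻¹.
  H = kg·m²·s⁻²·A⁻².
  So H⁻¹ = kg⁻¹·m⁻²·s²·A².
  Combining: Ω·Bq·s·H⁻¹·mol² = (kg·m²·s⁻³·A⁻²) · s⁻¹ · s · (kg⁻¹·m⁻²·s²·A²) · mol² = s⁻¹·mol².
Both reduce to s⁻¹·mol².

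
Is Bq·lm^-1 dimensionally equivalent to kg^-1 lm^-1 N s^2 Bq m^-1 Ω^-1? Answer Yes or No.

Left side:
  Bq = s⁻¹.
  lm = cd.
  So lm⁻¹ = cd⁻¹.
  Combining: Bq·lm⁻¹ = s⁻¹ · cd⁻¹ = s⁻¹·cd⁻¹.
Right side:
  lm = cd·sr = cd (luminous flux; sr is dimensionless).
  So lm⁻¹ = cd⁻¹.
  N = kg·m/s² = kg·m·s⁻² (force = mass × acceleration).
  Bq = 1/s = s⁻¹ (activity is decays per second).
  Ω = V/A (resistance = voltage per current),
      = kg·m²·s⁻³·A⁻².
  So Ω⁻¹ = kg⁻¹·m⁻²·s³·A².
  Combining: kg⁻¹·lm⁻¹·N·s²·Bq·m⁻¹·Ω⁻¹ = kg⁻¹ · cd⁻¹ · (kg·m·s⁻²) · s² · s⁻¹ · m⁻¹ · (kg⁻¹·m⁻²·s³·A²) = kg⁻¹·m⁻²·s²·A²·cd⁻¹.
Left is s⁻¹·cd⁻¹; right is kg⁻¹·m⁻²·s²·A²·cd⁻¹ — different.

No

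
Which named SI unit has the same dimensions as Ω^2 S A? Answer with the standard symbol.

V

Ω = V/A (resistance = voltage per current),
    = kg·m²·s⁻³·A⁻².
So Ω² = kg²·m⁴·s⁻⁶·A⁻⁴.
S = 1/Ω (conductance is reciprocal resistance),
    = kg⁻¹·m⁻²·s³·A².
Combining: Ω²·S·A = (kg²·m⁴·s⁻⁶·A⁻⁴) · (kg⁻¹·m⁻²·s³·A²) · A = kg·m²·s⁻³·A⁻¹.
kg·m²·s⁻³·A⁻¹ is the base-SI form of the volt.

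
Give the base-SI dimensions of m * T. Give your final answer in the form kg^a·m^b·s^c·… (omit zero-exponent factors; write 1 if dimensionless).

T = kg·s⁻²·A⁻¹.
Combining: m·T = m · (kg·s⁻²·A⁻¹) = kg·m·s⁻²·A⁻¹.

kg·m·s⁻²·A⁻¹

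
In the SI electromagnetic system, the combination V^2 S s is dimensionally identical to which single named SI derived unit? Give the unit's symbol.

V = kg·m²·s⁻³·A⁻¹.
So V² = kg²·m⁴·s⁻⁶·A⁻².
S = kg⁻¹·m⁻²·s³·A².
Combining: V²·S·s = (kg²·m⁴·s⁻⁶·A⁻²) · (kg⁻¹·m⁻²·s³·A²) · s = kg·m²·s⁻².
kg·m²·s⁻² is the base-SI form of the joule.

J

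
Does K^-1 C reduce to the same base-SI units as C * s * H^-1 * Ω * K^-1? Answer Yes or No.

Left side:
  C = s·A.
  Combining: K⁻¹·C = K⁻¹ · (s·A) = s·A·K⁻¹.
Right side:
  C = A·s = s·A (charge = current × time).
  H = Wb/A (inductance = flux per current),
      = kg·m²·s⁻²·A⁻².
  So H⁻¹ = kg⁻¹·m⁻²·s²·A².
  Ω = V/A (resistance = voltage per current),
      = kg·m²·s⁻³·A⁻².
  Combining: C·s·H⁻¹·Ω·K⁻¹ = (s·A) · s · (kg⁻¹·m⁻²·s²·A²) · (kg·m²·s⁻³·A⁻²) · K⁻¹ = s·A·K⁻¹.
Both reduce to s·A·K⁻¹.

Yes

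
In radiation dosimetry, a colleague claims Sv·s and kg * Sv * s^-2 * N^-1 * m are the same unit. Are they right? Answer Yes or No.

Left side:
  Sv = m²·s⁻².
  Combining: Sv·s = (m²·s⁻²) · s = m²·s⁻¹.
Right side:
  Sv = m²·s⁻².
  N = kg·m·s⁻².
  So N⁻¹ = kg⁻¹·m⁻¹·s².
  Combining: kg·Sv·s⁻²·N⁻¹·m = kg · (m²·s⁻²) · s⁻² · (kg⁻¹·m⁻¹·s²) · m = m²·s⁻².
Left is m²·s⁻¹; right is m²·s⁻² — different.

No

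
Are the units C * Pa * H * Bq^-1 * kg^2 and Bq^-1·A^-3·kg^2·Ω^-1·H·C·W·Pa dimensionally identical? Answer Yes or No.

No

Left side:
  C = s·A.
  Pa = kg·m⁻¹·s⁻².
  H = kg·m²·s⁻²·A⁻².
  Bq = s⁻¹.
  So Bq⁻¹ = s.
  Combining: C·Pa·H·Bq⁻¹·kg² = (s·A) · (kg·m⁻¹·s⁻²) · (kg·m²·s⁻²·A⁻²) · s · kg² = kg⁴·m·s⁻²·A⁻¹.
Right side:
  Bq = 1/s = s⁻¹ (activity is decays per second).
  So Bq⁻¹ = s.
  Ω = V/A (resistance = voltage per current),
      = kg·m²·s⁻³·A⁻².
  So Ω⁻¹ = kg⁻¹·m⁻²·s³·A².
  H = Wb/A (inductance = flux per current),
      = kg·m²·s⁻²·A⁻².
  C = A·s = s·A (charge = current × time).
  W = J/s (power = energy per time),
      = kg·m²·s⁻³.
  Pa = N/m² (pressure = force per area),
      = kg·m⁻¹·s⁻².
  Combining: Bq⁻¹·A⁻³·kg²·Ω⁻¹·H·C·W·Pa = s · A⁻³ · kg² · (kg⁻¹·m⁻²·s³·A²) · (kg·m²·s⁻²·A⁻²) · (s·A) · (kg·m²·s⁻³) · (kg·m⁻¹·s⁻²) = kg⁴·m·s⁻²·A⁻².
Left is kg⁴·m·s⁻²·A⁻¹; right is kg⁴·m·s⁻²·A⁻² — different.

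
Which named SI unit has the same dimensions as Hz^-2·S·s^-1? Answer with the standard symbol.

F

Hz = 1/s = s⁻¹ (frequency is cycles per second).
So Hz⁻² = s².
S = 1/Ω (conductance is reciprocal resistance),
    = kg⁻¹·m⁻²·s³·A².
Combining: Hz⁻²·S·s⁻¹ = s² · (kg⁻¹·m⁻²·s³·A²) · s⁻¹ = kg⁻¹·m⁻²·s⁴·A².
kg⁻¹·m⁻²·s⁴·A² is the base-SI form of the farad.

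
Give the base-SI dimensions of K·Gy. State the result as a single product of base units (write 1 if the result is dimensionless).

m²·s⁻²·K

Gy = J/kg (absorbed dose = energy per mass),
    = m²·s⁻².
Combining: K·Gy = K · (m²·s⁻²) = m²·s⁻²·K.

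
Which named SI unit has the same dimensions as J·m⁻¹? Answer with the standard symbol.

J = kg·m²·s⁻².
Combining: J·m⁻¹ = (kg·m²·s⁻²) · m⁻¹ = kg·m·s⁻².
kg·m·s⁻² is the base-SI form of the newton.

N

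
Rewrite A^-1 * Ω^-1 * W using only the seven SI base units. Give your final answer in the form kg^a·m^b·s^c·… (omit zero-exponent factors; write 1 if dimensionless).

A

Ω = V/A (resistance = voltage per current),
    = kg·m²·s⁻³·A⁻².
So Ω⁻¹ = kg⁻¹·m⁻²·s³·A².
W = J/s (power = energy per time),
    = kg·m²·s⁻³.
Combining: A⁻¹·Ω⁻¹·W = A⁻¹ · (kg⁻¹·m⁻²·s³·A²) · (kg·m²·s⁻³) = A.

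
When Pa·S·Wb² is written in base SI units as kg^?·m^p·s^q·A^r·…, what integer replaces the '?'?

2

Pa = kg·m⁻¹·s⁻².
S = kg⁻¹·m⁻²·s³·A².
Wb = kg·m²·s⁻²·A⁻¹.
So Wb² = kg²·m⁴·s⁻⁴·A⁻².
Combining: Pa·S·Wb² = (kg·m⁻¹·s⁻²) · (kg⁻¹·m⁻²·s³·A²) · (kg²·m⁴·s⁻⁴·A⁻²) = kg²·m·s⁻³.
The exponent of kg is 2.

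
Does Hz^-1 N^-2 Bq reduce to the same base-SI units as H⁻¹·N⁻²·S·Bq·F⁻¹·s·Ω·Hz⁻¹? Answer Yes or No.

Left side:
  Hz = s⁻¹.
  So Hz⁻¹ = s.
  N = kg·m·s⁻².
  So N⁻² = kg⁻²·m⁻²·s⁴.
  Bq = s⁻¹.
  Combining: Hz⁻¹·N⁻²·Bq = s · (kg⁻²·m⁻²·s⁴) · s⁻¹ = kg⁻²·m⁻²·s⁴.
Right side:
  H = kg·m²·s⁻²·A⁻².
  So H⁻¹ = kg⁻¹·m⁻²·s²·A².
  N = kg·m·s⁻².
  So N⁻² = kg⁻²·m⁻²·s⁴.
  S = kg⁻¹·m⁻²·s³·A².
  Bq = s⁻¹.
  F = kg⁻¹·m⁻²·s⁴·A².
  So F⁻¹ = kg·m²·s⁻⁴·A⁻².
  Ω = kg·m²·s⁻³·A⁻².
  Hz = s⁻¹.
  So Hz⁻¹ = s.
  Combining: H⁻¹·N⁻²·S·Bq·F⁻¹·s·Ω·Hz⁻¹ = (kg⁻¹·m⁻²·s²·A²) · (kg⁻²·m⁻²·s⁴) · (kg⁻¹·m⁻²·s³·A²) · s⁻¹ · (kg·m²·s⁻⁴·A⁻²) · s · (kg·m²·s⁻³·A⁻²) · s = kg⁻²·m⁻²·s³.
Left is kg⁻²·m⁻²·s⁴; right is kg⁻²·m⁻²·s³ — different.

No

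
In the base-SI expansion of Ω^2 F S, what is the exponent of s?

Ω = kg·m²·s⁻³·A⁻².
So Ω² = kg²·m⁴·s⁻⁶·A⁻⁴.
F = kg⁻¹·m⁻²·s⁴·A².
S = kg⁻¹·m⁻²·s³·A².
Combining: Ω²·F·S = (kg²·m⁴·s⁻⁶·A⁻⁴) · (kg⁻¹·m⁻²·s⁴·A²) · (kg⁻¹·m⁻²·s³·A²) = s.
The exponent of s is 1.

1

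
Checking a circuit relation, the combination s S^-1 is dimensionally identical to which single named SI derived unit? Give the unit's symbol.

S = 1/Ω (conductance is reciprocal resistance),
    = kg⁻¹·m⁻²·s³·A².
So S⁻¹ = kg·m²·s⁻³·A⁻².
Combining: s·S⁻¹ = s · (kg·m²·s⁻³·A⁻²) = kg·m²·s⁻²·A⁻².
kg·m²·s⁻²·A⁻² is the base-SI form of the henry.

H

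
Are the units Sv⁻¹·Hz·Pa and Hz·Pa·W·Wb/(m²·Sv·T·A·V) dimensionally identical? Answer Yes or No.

Yes

Left side:
  Sv = J/kg (equivalent dose = energy per mass),
      = m²·s⁻².
  So Sv⁻¹ = m⁻²·s².
  Hz = 1/s = s⁻¹ (frequency is cycles per second).
  Pa = N/m² (pressure = force per area),
      = kg·m⁻¹·s⁻².
  Combining: Sv⁻¹·Hz·Pa = (m⁻²·s²) · s⁻¹ · (kg·m⁻¹·s⁻²) = kg·m⁻³·s⁻¹.
Right side:
  Hz = 1/s = s⁻¹ (frequency is cycles per second).
  Sv = J/kg (equivalent dose = energy per mass),
      = m²·s⁻².
  So Sv⁻¹ = m⁻²·s².
  Pa = N/m² (pressure = force per area),
      = kg·m⁻¹·s⁻².
  T = Wb/m² (flux density = flux per area),
      = kg·s⁻²·A⁻¹.
  So T⁻¹ = kg⁻¹·s²·A.
  W = J/s (power = energy per time),
      = kg·m²·s⁻³.
  Wb = V·s (flux: a volt is a weber per second),
      = kg·m²·s⁻²·A⁻¹.
  V = W/A (potential = power per current),
      = kg·m²·s⁻³·A⁻¹.
  So V⁻¹ = kg⁻¹·m⁻²·s³·A.
  Combining: Hz·m⁻²·Sv⁻¹·Pa·T⁻¹·W·A⁻¹·Wb·V⁻¹ = s⁻¹ · m⁻² · (m⁻²·s²) · (kg·m⁻¹·s⁻²) · (kg⁻¹·s²·A) · (kg·m²·s⁻³) · A⁻¹ · (kg·m²·s⁻²·A⁻¹) · (kg⁻¹·m⁻²·s³·A) = kg·m⁻³·s⁻¹.
Both reduce to kg·m⁻³·s⁻¹.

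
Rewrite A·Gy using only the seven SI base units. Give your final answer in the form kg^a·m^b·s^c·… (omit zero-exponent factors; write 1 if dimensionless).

m²·s⁻²·A

Gy = J/kg (absorbed dose = energy per mass),
    = m²·s⁻².
Combining: A·Gy = A · (m²·s⁻²) = m²·s⁻²·A.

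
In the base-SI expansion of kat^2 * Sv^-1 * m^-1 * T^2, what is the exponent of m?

kat = s⁻¹·mol.
So kat² = s⁻²·mol².
Sv = m²·s⁻².
So Sv⁻¹ = m⁻²·s².
T = kg·s⁻²·A⁻¹.
So T² = kg²·s⁻⁴·A⁻².
Combining: kat²·Sv⁻¹·m⁻¹·T² = (s⁻²·mol²) · (m⁻²·s²) · m⁻¹ · (kg²·s⁻⁴·A⁻²) = kg²·m⁻³·s⁻⁴·A⁻²·mol².
The exponent of m is -3.

-3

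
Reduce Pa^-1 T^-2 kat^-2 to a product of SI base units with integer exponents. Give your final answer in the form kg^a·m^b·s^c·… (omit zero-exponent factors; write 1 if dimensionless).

Pa = N/m² (pressure = force per area),
    = kg·m⁻¹·s⁻².
So Pa⁻¹ = kg⁻¹·m·s².
T = Wb/m² (flux density = flux per area),
    = kg·s⁻²·A⁻¹.
So T⁻² = kg⁻²·s⁴·A².
kat = mol/s = s⁻¹·mol (catalytic activity).
So kat⁻² = s²·mol⁻².
Combining: Pa⁻¹·T⁻²·kat⁻² = (kg⁻¹·m·s²) · (kg⁻²·s⁴·A²) · (s²·mol⁻²) = kg⁻³·m·s⁸·A²·mol⁻².

kg⁻³·m·s⁸·A²·mol⁻²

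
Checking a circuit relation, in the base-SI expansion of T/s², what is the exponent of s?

-4

T = Wb/m² (flux density = flux per area),
    = kg·s⁻²·A⁻¹.
Combining: s⁻²·T = s⁻² · (kg·s⁻²·A⁻¹) = kg·s⁻⁴·A⁻¹.
The exponent of s is -4.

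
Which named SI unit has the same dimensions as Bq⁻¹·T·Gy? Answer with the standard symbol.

V

Bq = s⁻¹.
So Bq⁻¹ = s.
T = kg·s⁻²·A⁻¹.
Gy = m²·s⁻².
Combining: Bq⁻¹·T·Gy = s · (kg·s⁻²·A⁻¹) · (m²·s⁻²) = kg·m²·s⁻³·A⁻¹.
kg·m²·s⁻³·A⁻¹ is the base-SI form of the volt.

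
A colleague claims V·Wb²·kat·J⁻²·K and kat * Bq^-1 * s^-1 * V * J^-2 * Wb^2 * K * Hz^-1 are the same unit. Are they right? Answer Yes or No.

Left side:
  V = kg·m²·s⁻³·A⁻¹.
  Wb = kg·m²·s⁻²·A⁻¹.
  So Wb² = kg²·m⁴·s⁻⁴·A⁻².
  kat = s⁻¹·mol.
  J = kg·m²·s⁻².
  So J⁻² = kg⁻²·m⁻⁴·s⁴.
  Combining: V·Wb²·kat·J⁻²·K = (kg·m²·s⁻³·A⁻¹) · (kg²·m⁴·s⁻⁴·A⁻²) · (s⁻¹·mol) · (kg⁻²·m⁻⁴·s⁴) · K = kg·m²·s⁻⁴·A⁻³·K·mol.
Right side:
  kat = s⁻¹·mol.
  Bq = s⁻¹.
  So Bq⁻¹ = s.
  V = kg·m²·s⁻³·A⁻¹.
  J = kg·m²·s⁻².
  So J⁻² = kg⁻²·m⁻⁴·s⁴.
  Wb = kg·m²·s⁻²·A⁻¹.
  So Wb² = kg²·m⁴·s⁻⁴·A⁻².
  Hz = s⁻¹.
  So Hz⁻¹ = s.
  Combining: kat·Bq⁻¹·s⁻¹·V·J⁻²·Wb²·K·Hz⁻¹ = (s⁻¹·mol) · s · s⁻¹ · (kg·m²·s⁻³·A⁻¹) · (kg⁻²·m⁻⁴·s⁴) · (kg²·m⁴·s⁻⁴·A⁻²) · K · s = kg·m²·s⁻³·A⁻³·K·mol.
Left is kg·m²·s⁻⁴·A⁻³·K·mol; right is kg·m²·s⁻³·A⁻³·K·mol — different.

No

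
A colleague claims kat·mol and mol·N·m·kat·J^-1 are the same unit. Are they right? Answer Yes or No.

Left side:
  kat = mol/s = s⁻¹·mol (catalytic activity).
  Combining: kat·mol = (s⁻¹·mol) · mol = s⁻¹·mol².
Right side:
  N = kg·m/s² = kg·m·s⁻² (force = mass × acceleration).
  kat = mol/s = s⁻¹·mol (catalytic activity).
  J = N·m (work = force × distance),
      = kg·m²·s⁻².
  So J⁻¹ = kg⁻¹·m⁻²·s².
  Combining: mol·N·m·kat·J⁻¹ = mol · (kg·m·s⁻²) · m · (s⁻¹·mol) · (kg⁻¹·m⁻²·s²) = s⁻¹·mol².
Both reduce to s⁻¹·mol².

Yes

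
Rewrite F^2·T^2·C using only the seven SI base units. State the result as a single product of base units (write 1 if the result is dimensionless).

m⁻⁴·s⁵·A³

F = C/V (capacitance = charge per voltage),
    = A·s/(kg·m²·s⁻³·A⁻¹) (substituting C and V),
    = kg⁻¹·m⁻²·s⁴·A².
So F² = kg⁻²·m⁻⁴·s⁸·A⁴.
T = Wb/m² (flux density = flux per area),
    = kg·s⁻²·A⁻¹.
So T² = kg²·s⁻⁴·A⁻².
C = A·s = s·A (charge = current × time).
Combining: F²·T²·C = (kg⁻²·m⁻⁴·s⁸·A⁴) · (kg²·s⁻⁴·A⁻²) · (s·A) = m⁻⁴·s⁵·A³.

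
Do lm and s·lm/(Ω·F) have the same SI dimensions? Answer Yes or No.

Left side:
  lm = cd·sr = cd (luminous flux; sr is dimensionless).
Right side:
  Ω = V/A (resistance = voltage per current),
      = kg·m²·s⁻³·A⁻².
  So Ω⁻¹ = kg⁻¹·m⁻²·s³·A².
  lm = cd·sr = cd (luminous flux; sr is dimensionless).
  F = C/V (capacitance = charge per voltage),
      = A·s/(kg·m²·s⁻³·A⁻¹) (substituting C and V),
      = kg⁻¹·m⁻²·s⁴·A².
  So F⁻¹ = kg·m²·s⁻⁴·A⁻².
  Combining: s·Ω⁻¹·lm·F⁻¹ = s · (kg⁻¹·m⁻²·s³·A²) · cd · (kg·m²·s⁻⁴·A⁻²) = cd.
Both reduce to cd.

Yes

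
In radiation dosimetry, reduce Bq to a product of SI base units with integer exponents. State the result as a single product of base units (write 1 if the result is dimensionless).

Bq = 1/s = s⁻¹ (activity is decays per second).

s⁻¹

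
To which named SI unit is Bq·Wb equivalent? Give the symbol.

V

Bq = s⁻¹.
Wb = kg·m²·s⁻²·A⁻¹.
Combining: Bq·Wb = s⁻¹ · (kg·m²·s⁻²·A⁻¹) = kg·m²·s⁻³·A⁻¹.
kg·m²·s⁻³·A⁻¹ is the base-SI form of the volt.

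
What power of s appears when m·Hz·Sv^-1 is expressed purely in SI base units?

Hz = 1/s = s⁻¹ (frequency is cycles per second).
Sv = J/kg (equivalent dose = energy per mass),
    = m²·s⁻².
So Sv⁻¹ = m⁻²·s².
Combining: m·Hz·Sv⁻¹ = m · s⁻¹ · (m⁻²·s²) = m⁻¹·s.
The exponent of s is 1.

1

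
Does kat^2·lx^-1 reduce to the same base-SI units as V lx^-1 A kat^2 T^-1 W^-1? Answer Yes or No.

Left side:
  kat = mol/s = s⁻¹·mol (catalytic activity).
  So kat² = s⁻²·mol².
  lx = lm/m² (illuminance = luminous flux per area),
      = m⁻²·cd.
  So lx⁻¹ = m²·cd⁻¹.
  Combining: kat²·lx⁻¹ = (s⁻²·mol²) · (m²·cd⁻¹) = m²·s⁻²·mol²·cd⁻¹.
Right side:
  V = kg·m²·s⁻³·A⁻¹.
  lx = m⁻²·cd.
  So lx⁻¹ = m²·cd⁻¹.
  kat = s⁻¹·mol.
  So kat² = s⁻²·mol².
  T = kg·s⁻²·A⁻¹.
  So T⁻¹ = kg⁻¹·s²·A.
  W = kg·m²·s⁻³.
  So W⁻¹ = kg⁻¹·m⁻²·s³.
  Combining: V·lx⁻¹·A·kat²·T⁻¹·W⁻¹ = (kg·m²·s⁻³·A⁻¹) · (m²·cd⁻¹) · A · (s⁻²·mol²) · (kg⁻¹·s²·A) · (kg⁻¹·m⁻²·s³) = kg⁻¹·m²·A·mol²·cd⁻¹.
Left is m²·s⁻²·mol²·cd⁻¹; right is kg⁻¹·m²·A·mol²·cd⁻¹ — different.

No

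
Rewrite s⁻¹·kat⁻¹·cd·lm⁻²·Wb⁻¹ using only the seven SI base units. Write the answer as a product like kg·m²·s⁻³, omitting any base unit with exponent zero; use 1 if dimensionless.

kg⁻¹·m⁻²·s²·A·mol⁻¹·cd⁻¹

kat = s⁻¹·mol.
So kat⁻¹ = s·mol⁻¹.
lm = cd.
So lm⁻² = cd⁻².
Wb = kg·m²·s⁻²·A⁻¹.
So Wb⁻¹ = kg⁻¹·m⁻²·s²·A.
Combining: s⁻¹·kat⁻¹·cd·lm⁻²·Wb⁻¹ = s⁻¹ · (s·mol⁻¹) · cd · cd⁻² · (kg⁻¹·m⁻²·s²·A) = kg⁻¹·m⁻²·s²·A·mol⁻¹·cd⁻¹.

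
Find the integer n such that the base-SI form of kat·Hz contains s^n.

kat = mol/s = s⁻¹·mol (catalytic activity).
Hz = 1/s = s⁻¹ (frequency is cycles per second).
Combining: kat·Hz = (s⁻¹·mol) · s⁻¹ = s⁻²·mol.
The exponent of s is -2.

-2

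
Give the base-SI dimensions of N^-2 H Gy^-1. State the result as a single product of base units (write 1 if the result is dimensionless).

N = kg·m·s⁻².
So N⁻² = kg⁻²·m⁻²·s⁴.
H = kg·m²·s⁻²·A⁻².
Gy = m²·s⁻².
So Gy⁻¹ = m⁻²·s².
Combining: N⁻²·H·Gy⁻¹ = (kg⁻²·m⁻²·s⁴) · (kg·m²·s⁻²·A⁻²) · (m⁻²·s²) = kg⁻¹·m⁻²·s⁴·A⁻².

kg⁻¹·m⁻²·s⁴·A⁻²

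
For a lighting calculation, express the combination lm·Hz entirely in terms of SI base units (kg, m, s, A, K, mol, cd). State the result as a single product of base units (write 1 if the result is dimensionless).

s⁻¹·cd

lm = cd·sr = cd (luminous flux; sr is dimensionless).
Hz = 1/s = s⁻¹ (frequency is cycles per second).
Combining: lm·Hz = cd · s⁻¹ = s⁻¹·cd.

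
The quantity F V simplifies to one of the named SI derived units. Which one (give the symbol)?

C

F = kg⁻¹·m⁻²·s⁴·A².
V = kg·m²·s⁻³·A⁻¹.
Combining: F·V = (kg⁻¹·m⁻²·s⁴·A²) · (kg·m²·s⁻³·A⁻¹) = s·A.
s·A is the base-SI form of the coulomb.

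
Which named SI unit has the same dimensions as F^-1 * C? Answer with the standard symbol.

F = kg⁻¹·m⁻²·s⁴·A².
So F⁻¹ = kg·m²·s⁻⁴·A⁻².
C = s·A.
Combining: F⁻¹·C = (kg·m²·s⁻⁴·A⁻²) · (s·A) = kg·m²·s⁻³·A⁻¹.
kg·m²·s⁻³·A⁻¹ is the base-SI form of the volt.

V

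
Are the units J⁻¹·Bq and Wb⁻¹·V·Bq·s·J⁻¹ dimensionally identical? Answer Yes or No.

Yes

Left side:
  J = N·m (work = force × distance),
      = kg·m²·s⁻².
  So J⁻¹ = kg⁻¹·m⁻²·s².
  Bq = 1/s = s⁻¹ (activity is decays per second).
  Combining: J⁻¹·Bq = (kg⁻¹·m⁻²·s²) · s⁻¹ = kg⁻¹·m⁻²·s.
Right side:
  Wb = kg·m²·s⁻²·A⁻¹.
  So Wb⁻¹ = kg⁻¹·m⁻²·s²·A.
  V = kg·m²·s⁻³·A⁻¹.
  Bq = s⁻¹.
  J = kg·m²·s⁻².
  So J⁻¹ = kg⁻¹·m⁻²·s².
  Combining: Wb⁻¹·V·Bq·s·J⁻¹ = (kg⁻¹·m⁻²·s²·A) · (kg·m²·s⁻³·A⁻¹) · s⁻¹ · s · (kg⁻¹·m⁻²·s²) = kg⁻¹·m⁻²·s.
Both reduce to kg⁻¹·m⁻²·s.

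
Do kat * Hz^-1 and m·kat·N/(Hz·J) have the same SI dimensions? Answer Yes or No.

Left side:
  kat = mol/s = s⁻¹·mol (catalytic activity).
  Hz = 1/s = s⁻¹ (frequency is cycles per second).
  So Hz⁻¹ = s.
  Combining: kat·Hz⁻¹ = (s⁻¹·mol) · s = mol.
Right side:
  kat = mol/s = s⁻¹·mol (catalytic activity).
  Hz = 1/s = s⁻¹ (frequency is cycles per second).
  So Hz⁻¹ = s.
  N = kg·m/s² = kg·m·s⁻² (force = mass × acceleration).
  J = N·m (work = force × distance),
      = kg·m²·s⁻².
  So J⁻¹ = kg⁻¹·m⁻²·s².
  Combining: m·kat·Hz⁻¹·N·J⁻¹ = m · (s⁻¹·mol) · s · (kg·m·s⁻²) · (kg⁻¹·m⁻²·s²) = mol.
Both reduce to mol.

Yes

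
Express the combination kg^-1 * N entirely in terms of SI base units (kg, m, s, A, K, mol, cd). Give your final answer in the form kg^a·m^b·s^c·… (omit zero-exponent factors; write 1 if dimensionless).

m·s⁻²

N = kg·m/s² = kg·m·s⁻² (force = mass × acceleration).
Combining: kg⁻¹·N = kg⁻¹ · (kg·m·s⁻²) = m·s⁻².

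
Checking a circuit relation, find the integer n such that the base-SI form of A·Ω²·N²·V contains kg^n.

5

Ω = V/A (resistance = voltage per current),
    = kg·m²·s⁻³·A⁻².
So Ω² = kg²·m⁴·s⁻⁶·A⁻⁴.
N = kg·m/s² = kg·m·s⁻² (force = mass × acceleration).
So N² = kg²·m²·s⁻⁴.
V = W/A (potential = power per current),
    = kg·m²·s⁻³·A⁻¹.
Combining: A·Ω²·N²·V = A · (kg²·m⁴·s⁻⁶·A⁻⁴) · (kg²·m²·s⁻⁴) · (kg·m²·s⁻³·A⁻¹) = kg⁵·m⁸·s⁻¹³·A⁻⁴.
The exponent of kg is 5.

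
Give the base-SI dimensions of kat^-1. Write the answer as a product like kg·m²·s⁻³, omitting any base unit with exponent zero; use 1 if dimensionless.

kat = mol/s = s⁻¹·mol (catalytic activity).
So kat⁻¹ = s·mol⁻¹.

s·mol⁻¹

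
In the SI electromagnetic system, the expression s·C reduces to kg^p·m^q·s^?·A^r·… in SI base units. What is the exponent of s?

2

C = A·s = s·A (charge = current × time).
Combining: s·C = s · (s·A) = s²·A.
The exponent of s is 2.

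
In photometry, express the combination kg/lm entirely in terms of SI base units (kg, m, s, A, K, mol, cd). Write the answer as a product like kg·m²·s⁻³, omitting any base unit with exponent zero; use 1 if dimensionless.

kg·cd⁻¹

lm = cd.
So lm⁻¹ = cd⁻¹.
Combining: lm⁻¹·kg = cd⁻¹ · kg = kg·cd⁻¹.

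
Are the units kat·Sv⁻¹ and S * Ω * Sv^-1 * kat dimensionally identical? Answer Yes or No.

Yes

Left side:
  kat = mol/s = s⁻¹·mol (catalytic activity).
  Sv = J/kg (equivalent dose = energy per mass),
      = m²·s⁻².
  So Sv⁻¹ = m⁻²·s².
  Combining: kat·Sv⁻¹ = (s⁻¹·mol) · (m⁻²·s²) = m⁻²·s·mol.
Right side:
  S = kg⁻¹·m⁻²·s³·A².
  Ω = kg·m²·s⁻³·A⁻².
  Sv = m²·s⁻².
  So Sv⁻¹ = m⁻²·s².
  kat = s⁻¹·mol.
  Combining: S·Ω·Sv⁻¹·kat = (kg⁻¹·m⁻²·s³·A²) · (kg·m²·s⁻³·A⁻²) · (m⁻²·s²) · (s⁻¹·mol) = m⁻²·s·mol.
Both reduce to m⁻²·s·mol.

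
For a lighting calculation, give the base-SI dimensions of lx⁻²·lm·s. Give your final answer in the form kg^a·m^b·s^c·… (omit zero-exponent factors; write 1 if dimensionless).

m⁴·s·cd⁻¹

lx = m⁻²·cd.
So lx⁻² = m⁴·cd⁻².
lm = cd.
Combining: lx⁻²·lm·s = (m⁴·cd⁻²) · cd · s = m⁴·s·cd⁻¹.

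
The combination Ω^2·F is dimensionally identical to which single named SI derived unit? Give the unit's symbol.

Ω = V/A (resistance = voltage per current),
    = kg·m²·s⁻³·A⁻².
So Ω² = kg²·m⁴·s⁻⁶·A⁻⁴.
F = C/V (capacitance = charge per voltage),
    = A·s/(kg·m²·s⁻³·A⁻¹) (substituting C and V),
    = kg⁻¹·m⁻²·s⁴·A².
Combining: Ω²·F = (kg²·m⁴·s⁻⁶·A⁻⁴) · (kg⁻¹·m⁻²·s⁴·A²) = kg·m²·s⁻²·A⁻².
kg·m²·s⁻²·A⁻² is the base-SI form of the henry.

H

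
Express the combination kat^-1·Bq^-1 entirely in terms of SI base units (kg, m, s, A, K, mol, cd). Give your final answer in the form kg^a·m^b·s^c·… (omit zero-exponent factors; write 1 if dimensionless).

s²·mol⁻¹

kat = s⁻¹·mol.
So kat⁻¹ = s·mol⁻¹.
Bq = s⁻¹.
So Bq⁻¹ = s.
Combining: kat⁻¹·Bq⁻¹ = (s·mol⁻¹) · s = s²·mol⁻¹.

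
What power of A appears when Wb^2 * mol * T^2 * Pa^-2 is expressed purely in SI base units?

Wb = kg·m²·s⁻²·A⁻¹.
So Wb² = kg²·m⁴·s⁻⁴·A⁻².
T = kg·s⁻²·A⁻¹.
So T² = kg²·s⁻⁴·A⁻².
Pa = kg·m⁻¹·s⁻².
So Pa⁻² = kg⁻²·m²·s⁴.
Combining: Wb²·mol·T²·Pa⁻² = (kg²·m⁴·s⁻⁴·A⁻²) · mol · (kg²·s⁻⁴·A⁻²) · (kg⁻²·m²·s⁴) = kg²·m⁶·s⁻⁴·A⁻⁴·mol.
The exponent of A is -4.

-4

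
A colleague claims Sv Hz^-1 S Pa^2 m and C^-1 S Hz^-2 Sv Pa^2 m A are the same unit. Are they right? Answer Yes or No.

Yes

Left side:
  Sv = m²·s⁻².
  Hz = s⁻¹.
  So Hz⁻¹ = s.
  S = kg⁻¹·m⁻²·s³·A².
  Pa = kg·m⁻¹·s⁻².
  So Pa² = kg²·m⁻²·s⁻⁴.
  Combining: Sv·Hz⁻¹·S·Pa²·m = (m²·s⁻²) · s · (kg⁻¹·m⁻²·s³·A²) · (kg²·m⁻²·s⁻⁴) · m = kg·m⁻¹·s⁻²·A².
Right side:
  C = A·s = s·A (charge = current × time).
  So C⁻¹ = s⁻¹·A⁻¹.
  S = 1/Ω (conductance is reciprocal resistance),
      = kg⁻¹·m⁻²·s³·A².
  Hz = 1/s = s⁻¹ (frequency is cycles per second).
  So Hz⁻² = s².
  Sv = J/kg (equivalent dose = energy per mass),
      = m²·s⁻².
  Pa = N/m² (pressure = force per area),
      = kg·m⁻¹·s⁻².
  So Pa² = kg²·m⁻²·s⁻⁴.
  Combining: C⁻¹·S·Hz⁻²·Sv·Pa²·m·A = (s⁻¹·A⁻¹) · (kg⁻¹·m⁻²·s³·A²) · s² · (m²·s⁻²) · (kg²·m⁻²·s⁻⁴) · m · A = kg·m⁻¹·s⁻²·A².
Both reduce to kg·m⁻¹·s⁻²·A².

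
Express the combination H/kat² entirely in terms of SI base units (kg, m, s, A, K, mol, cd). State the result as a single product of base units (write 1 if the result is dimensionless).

H = Wb/A (inductance = flux per current),
    = kg·m²·s⁻²·A⁻².
kat = mol/s = s⁻¹·mol (catalytic activity).
So kat⁻² = s²·mol⁻².
Combining: H·kat⁻² = (kg·m²·s⁻²·A⁻²) · (s²·mol⁻²) = kg·m²·A⁻²·mol⁻².

kg·m²·A⁻²·mol⁻²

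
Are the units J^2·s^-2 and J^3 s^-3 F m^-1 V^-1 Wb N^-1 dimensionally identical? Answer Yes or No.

No

Left side:
  J = N·m (work = force × distance),
      = kg·m²·s⁻².
  So J² = kg²·m⁴·s⁻⁴.
  Combining: J²·s⁻² = (kg²·m⁴·s⁻⁴) · s⁻² = kg²·m⁴·s⁻⁶.
Right side:
  J = N·m (work = force × distance),
      = kg·m²·s⁻².
  So J³ = kg³·m⁶·s⁻⁶.
  F = C/V (capacitance = charge per voltage),
      = A·s/(kg·m²·s⁻³·A⁻¹) (substituting C and V),
      = kg⁻¹·m⁻²·s⁴·A².
  V = W/A (potential = power per current),
      = kg·m²·s⁻³·A⁻¹.
  So V⁻¹ = kg⁻¹·m⁻²·s³·A.
  Wb = V·s (flux: a volt is a weber per second),
      = kg·m²·s⁻²·A⁻¹.
  N = kg·m/s² = kg·m·s⁻² (force = mass × acceleration).
  So N⁻¹ = kg⁻¹·m⁻¹·s².
  Combining: J³·s⁻³·F·m⁻¹·V⁻¹·Wb·N⁻¹ = (kg³·m⁶·s⁻⁶) · s⁻³ · (kg⁻¹·m⁻²·s⁴·A²) · m⁻¹ · (kg⁻¹·m⁻²·s³·A) · (kg·m²·s⁻²·A⁻¹) · (kg⁻¹·m⁻¹·s²) = kg·m²·s⁻²·A².
Left is kg²·m⁴·s⁻⁶; right is kg·m²·s⁻²·A² — different.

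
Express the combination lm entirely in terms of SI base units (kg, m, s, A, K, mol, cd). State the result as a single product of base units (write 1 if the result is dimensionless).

cd

lm = cd·sr = cd (luminous flux; sr is dimensionless).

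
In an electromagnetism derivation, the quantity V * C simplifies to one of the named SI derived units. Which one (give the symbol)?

V = W/A (potential = power per current),
    = kg·m²·s⁻³·A⁻¹.
C = A·s = s·A (charge = current × time).
Combining: V·C = (kg·m²·s⁻³·A⁻¹) · (s·A) = kg·m²·s⁻².
kg·m²·s⁻² is the base-SI form of the joule.

J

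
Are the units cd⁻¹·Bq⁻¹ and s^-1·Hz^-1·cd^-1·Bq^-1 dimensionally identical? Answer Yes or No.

Yes

Left side:
  Bq = s⁻¹.
  So Bq⁻¹ = s.
  Combining: cd⁻¹·Bq⁻¹ = cd⁻¹ · s = s·cd⁻¹.
Right side:
  Hz = 1/s = s⁻¹ (frequency is cycles per second).
  So Hz⁻¹ = s.
  Bq = 1/s = s⁻¹ (activity is decays per second).
  So Bq⁻¹ = s.
  Combining: s⁻¹·Hz⁻¹·cd⁻¹·Bq⁻¹ = s⁻¹ · s · cd⁻¹ · s = s·cd⁻¹.
Both reduce to s·cd⁻¹.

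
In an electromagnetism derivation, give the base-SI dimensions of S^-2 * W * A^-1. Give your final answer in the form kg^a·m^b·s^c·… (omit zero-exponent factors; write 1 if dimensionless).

kg³·m⁶·s⁻⁹·A⁻⁵

S = kg⁻¹·m⁻²·s³·A².
So S⁻² = kg²·m⁴·s⁻⁶·A⁻⁴.
W = kg·m²·s⁻³.
Combining: S⁻²·W·A⁻¹ = (kg²·m⁴·s⁻⁶·A⁻⁴) · (kg·m²·s⁻³) · A⁻¹ = kg³·m⁶·s⁻⁹·A⁻⁵.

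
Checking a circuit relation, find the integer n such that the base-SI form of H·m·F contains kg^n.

H = Wb/A (inductance = flux per current),
    = kg·m²·s⁻²·A⁻².
F = C/V (capacitance = charge per voltage),
    = A·s/(kg·m²·s⁻³·A⁻¹) (substituting C and V),
    = kg⁻¹·m⁻²·s⁴·A².
Combining: H·m·F = (kg·m²·s⁻²·A⁻²) · m · (kg⁻¹·m⁻²·s⁴·A²) = m·s².
The exponent of kg is 0.

0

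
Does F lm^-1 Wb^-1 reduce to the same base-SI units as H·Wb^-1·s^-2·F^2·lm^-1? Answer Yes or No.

Left side:
  F = C/V (capacitance = charge per voltage),
      = A·s/(kg·m²·s⁻³·A⁻¹) (substituting C and V),
      = kg⁻¹·m⁻²·s⁴·A².
  lm = cd·sr = cd (luminous flux; sr is dimensionless).
  So lm⁻¹ = cd⁻¹.
  Wb = V·s (flux: a volt is a weber per second),
      = kg·m²·s⁻²·A⁻¹.
  So Wb⁻¹ = kg⁻¹·m⁻²·s²·A.
  Combining: F·lm⁻¹·Wb⁻¹ = (kg⁻¹·m⁻²·s⁴·A²) · cd⁻¹ · (kg⁻¹·m⁻²·s²·A) = kg⁻²·m⁻⁴·s⁶·A³·cd⁻¹.
Right side:
  H = kg·m²·s⁻²·A⁻².
  Wb = kg·m²·s⁻²·A⁻¹.
  So Wb⁻¹ = kg⁻¹·m⁻²·s²·A.
  F = kg⁻¹·m⁻²·s⁴·A².
  So F² = kg⁻²·m⁻⁴·s⁸·A⁴.
  lm = cd.
  So lm⁻¹ = cd⁻¹.
  Combining: H·Wb⁻¹·s⁻²·F²·lm⁻¹ = (kg·m²·s⁻²·A⁻²) · (kg⁻¹·m⁻²·s²·A) · s⁻² · (kg⁻²·m⁻⁴·s⁸·A⁴) · cd⁻¹ = kg⁻²·m⁻⁴·s⁶·A³·cd⁻¹.
Both reduce to kg⁻²·m⁻⁴·s⁶·A³·cd⁻¹.

Yes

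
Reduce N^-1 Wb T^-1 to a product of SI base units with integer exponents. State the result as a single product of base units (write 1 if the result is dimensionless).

kg⁻¹·m·s²

N = kg·m/s² = kg·m·s⁻² (force = mass × acceleration).
So N⁻¹ = kg⁻¹·m⁻¹·s².
Wb = V·s (flux: a volt is a weber per second),
    = kg·m²·s⁻²·A⁻¹.
T = Wb/m² (flux density = flux per area),
    = kg·s⁻²·A⁻¹.
So T⁻¹ = kg⁻¹·s²·A.
Combining: N⁻¹·Wb·T⁻¹ = (kg⁻¹·m⁻¹·s²) · (kg·m²·s⁻²·A⁻¹) · (kg⁻¹·s²·A) = kg⁻¹·m·s².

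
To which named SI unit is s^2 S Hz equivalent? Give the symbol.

F

S = 1/Ω (conductance is reciprocal resistance),
    = kg⁻¹·m⁻²·s³·A².
Hz = 1/s = s⁻¹ (frequency is cycles per second).
Combining: s²·S·Hz = s² · (kg⁻¹·m⁻²·s³·A²) · s⁻¹ = kg⁻¹·m⁻²·s⁴·A².
kg⁻¹·m⁻²·s⁴·A² is the base-SI form of the farad.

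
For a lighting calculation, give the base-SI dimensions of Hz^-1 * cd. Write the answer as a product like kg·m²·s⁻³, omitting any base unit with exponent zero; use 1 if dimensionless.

s·cd

Hz = s⁻¹.
So Hz⁻¹ = s.
Combining: Hz⁻¹·cd = s · cd = s·cd.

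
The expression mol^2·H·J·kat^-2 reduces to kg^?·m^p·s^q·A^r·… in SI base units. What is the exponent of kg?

2

H = Wb/A (inductance = flux per current),
    = kg·m²·s⁻²·A⁻².
J = N·m (work = force × distance),
    = kg·m²·s⁻².
kat = mol/s = s⁻¹·mol (catalytic activity).
So kat⁻² = s²·mol⁻².
Combining: mol²·H·J·kat⁻² = mol² · (kg·m²·s⁻²·A⁻²) · (kg·m²·s⁻²) · (s²·mol⁻²) = kg²·m⁴·s⁻²·A⁻².
The exponent of kg is 2.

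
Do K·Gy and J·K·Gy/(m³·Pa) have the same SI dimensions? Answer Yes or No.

Left side:
  Gy = m²·s⁻².
  Combining: K·Gy = K · (m²·s⁻²) = m²·s⁻²·K.
Right side:
  J = N·m (work = force × distance),
      = kg·m²·s⁻².
  Pa = N/m² (pressure = force per area),
      = kg·m⁻¹·s⁻².
  So Pa⁻¹ = kg⁻¹·m·s².
  Gy = J/kg (absorbed dose = energy per mass),
      = m²·s⁻².
  Combining: J·K·m⁻³·Pa⁻¹·Gy = (kg·m²·s⁻²) · K · m⁻³ · (kg⁻¹·m·s²) · (m²·s⁻²) = m²·s⁻²·K.
Both reduce to m²·s⁻²·K.

Yes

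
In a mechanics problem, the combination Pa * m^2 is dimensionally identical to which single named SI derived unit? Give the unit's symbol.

Pa = kg·m⁻¹·s⁻².
Combining: Pa·m² = (kg·m⁻¹·s⁻²) · m² = kg·m·s⁻².
kg·m·s⁻² is the base-SI form of the newton.

N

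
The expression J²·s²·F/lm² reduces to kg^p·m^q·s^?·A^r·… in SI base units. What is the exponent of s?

2

J = kg·m²·s⁻².
So J² = kg²·m⁴·s⁻⁴.
lm = cd.
So lm⁻² = cd⁻².
F = kg⁻¹·m⁻²·s⁴·A².
Combining: J²·lm⁻²·s²·F = (kg²·m⁴·s⁻⁴) · cd⁻² · s² · (kg⁻¹·m⁻²·s⁴·A²) = kg·m²·s²·A²·cd⁻².
The exponent of s is 2.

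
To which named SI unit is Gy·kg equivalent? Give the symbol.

J

Gy = J/kg (absorbed dose = energy per mass),
    = m²·s⁻².
Combining: Gy·kg = (m²·s⁻²) · kg = kg·m²·s⁻².
kg·m²·s⁻² is the base-SI form of the joule.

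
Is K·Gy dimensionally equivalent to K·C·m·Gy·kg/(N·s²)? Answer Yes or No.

No

Left side:
  Gy = J/kg (absorbed dose = energy per mass),
      = m²·s⁻².
  Combining: K·Gy = K · (m²·s⁻²) = m²·s⁻²·K.
Right side:
  N = kg·m·s⁻².
  So N⁻¹ = kg⁻¹·m⁻¹·s².
  C = s·A.
  Gy = m²·s⁻².
  Combining: K·N⁻¹·C·m·Gy·s⁻²·kg = K · (kg⁻¹·m⁻¹·s²) · (s·A) · m · (m²·s⁻²) · s⁻² · kg = m²·s⁻¹·A·K.
Left is m²·s⁻²·K; right is m²·s⁻¹·A·K — different.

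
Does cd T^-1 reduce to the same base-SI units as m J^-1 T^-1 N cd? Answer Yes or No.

Left side:
  T = Wb/m² (flux density = flux per area),
      = kg·s⁻²·A⁻¹.
  So T⁻¹ = kg⁻¹·s²·A.
  Combining: cd·T⁻¹ = cd · (kg⁻¹·s²·A) = kg⁻¹·s²·A·cd.
Right side:
  J = kg·m²·s⁻².
  So J⁻¹ = kg⁻¹·m⁻²·s².
  T = kg·s⁻²·A⁻¹.
  So T⁻¹ = kg⁻¹·s²·A.
  N = kg·m·s⁻².
  Combining: m·J⁻¹·T⁻¹·N·cd = m · (kg⁻¹·m⁻²·s²) · (kg⁻¹·s²·A) · (kg·m·s⁻²) · cd = kg⁻¹·s²·A·cd.
Both reduce to kg⁻¹·s²·A·cd.

Yes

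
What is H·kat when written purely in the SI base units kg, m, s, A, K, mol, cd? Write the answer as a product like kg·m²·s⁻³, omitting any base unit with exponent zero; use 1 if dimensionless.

H = Wb/A (inductance = flux per current),
    = kg·m²·s⁻²·A⁻².
kat = mol/s = s⁻¹·mol (catalytic activity).
Combining: H·kat = (kg·m²·s⁻²·A⁻²) · (s⁻¹·mol) = kg·m²·s⁻³·A⁻²·mol.

kg·m²·s⁻³·A⁻²·mol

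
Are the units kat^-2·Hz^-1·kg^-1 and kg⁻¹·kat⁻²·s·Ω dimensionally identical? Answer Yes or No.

Left side:
  kat = s⁻¹·mol.
  So kat⁻² = s²·mol⁻².
  Hz = s⁻¹.
  So Hz⁻¹ = s.
  Combining: kat⁻²·Hz⁻¹·kg⁻¹ = (s²·mol⁻²) · s · kg⁻¹ = kg⁻¹·s³·mol⁻².
Right side:
  kat = mol/s = s⁻¹·mol (catalytic activity).
  So kat⁻² = s²·mol⁻².
  Ω = V/A (resistance = voltage per current),
      = kg·m²·s⁻³·A⁻².
  Combining: kg⁻¹·kat⁻²·s·Ω = kg⁻¹ · (s²·mol⁻²) · s · (kg·m²·s⁻³·A⁻²) = m²·A⁻²·mol⁻².
Left is kg⁻¹·s³·mol⁻²; right is m²·A⁻²·mol⁻² — different.

No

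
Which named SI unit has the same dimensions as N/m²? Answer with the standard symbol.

Pa

N = kg·m/s² = kg·m·s⁻² (force = mass × acceleration).
Combining: N·m⁻² = (kg·m·s⁻²) · m⁻² = kg·m⁻¹·s⁻².
kg·m⁻¹·s⁻² is the base-SI form of the pascal.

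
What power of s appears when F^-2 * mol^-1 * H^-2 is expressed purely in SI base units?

F = C/V (capacitance = charge per voltage),
    = A·s/(kg·m²·s⁻³·A⁻¹) (substituting C and V),
    = kg⁻¹·m⁻²·s⁴·A².
So F⁻² = kg²·m⁴·s⁻⁸·A⁻⁴.
H = Wb/A (inductance = flux per current),
    = kg·m²·s⁻²·A⁻².
So H⁻² = kg⁻²·m⁻⁴·s⁴·A⁴.
Combining: F⁻²·mol⁻¹·H⁻² = (kg²·m⁴·s⁻⁸·A⁻⁴) · mol⁻¹ · (kg⁻²·m⁻⁴·s⁴·A⁴) = s⁻⁴·mol⁻¹.
The exponent of s is -4.

-4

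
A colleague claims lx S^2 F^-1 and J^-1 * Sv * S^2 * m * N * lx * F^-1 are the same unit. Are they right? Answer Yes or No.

No

Left side:
  lx = lm/m² (illuminance = luminous flux per area),
      = m⁻²·cd.
  S = 1/Ω (conductance is reciprocal resistance),
      = kg⁻¹·m⁻²·s³·A².
  So S² = kg⁻²·m⁻⁴·s⁶·A⁴.
  F = C/V (capacitance = charge per voltage),
      = A·s/(kg·m²·s⁻³·A⁻¹) (substituting C and V),
      = kg⁻¹·m⁻²·s⁴·A².
  So F⁻¹ = kg·m²·s⁻⁴·A⁻².
  Combining: lx·S²·F⁻¹ = (m⁻²·cd) · (kg⁻²·m⁻⁴·s⁶·A⁴) · (kg·m²·s⁻⁴·A⁻²) = kg⁻¹·m⁻⁴·s²·A²·cd.
Right side:
  J = N·m (work = force × distance),
      = kg·m²·s⁻².
  So J⁻¹ = kg⁻¹·m⁻²·s².
  Sv = J/kg (equivalent dose = energy per mass),
      = m²·s⁻².
  S = 1/Ω (conductance is reciprocal resistance),
      = kg⁻¹·m⁻²·s³·A².
  So S² = kg⁻²·m⁻⁴·s⁶·A⁴.
  N = kg·m/s² = kg·m·s⁻² (force = mass × acceleration).
  lx = lm/m² (illuminance = luminous flux per area),
      = m⁻²·cd.
  F = C/V (capacitance = charge per voltage),
      = A·s/(kg·m²·s⁻³·A⁻¹) (substituting C and V),
      = kg⁻¹·m⁻²·s⁴·A².
  So F⁻¹ = kg·m²·s⁻⁴·A⁻².
  Combining: J⁻¹·Sv·S²·m·N·lx·F⁻¹ = (kg⁻¹·m⁻²·s²) · (m²·s⁻²) · (kg⁻²·m⁻⁴·s⁶·A⁴) · m · (kg·m·s⁻²) · (m⁻²·cd) · (kg·m²·s⁻⁴·A⁻²) = kg⁻¹·m⁻²·A²·cd.
Left is kg⁻¹·m⁻⁴·s²·A²·cd; right is kg⁻¹·m⁻²·A²·cd — different.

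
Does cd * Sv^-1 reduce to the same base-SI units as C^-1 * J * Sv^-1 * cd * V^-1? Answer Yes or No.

Yes

Left side:
  Sv = J/kg (equivalent dose = energy per mass),
      = m²·s⁻².
  So Sv⁻¹ = m⁻²·s².
  Combining: cd·Sv⁻¹ = cd · (m⁻²·s²) = m⁻²·s²·cd.
Right side:
  C = s·A.
  So C⁻¹ = s⁻¹·A⁻¹.
  J = kg·m²·s⁻².
  Sv = m²·s⁻².
  So Sv⁻¹ = m⁻²·s².
  V = kg·m²·s⁻³·A⁻¹.
  So V⁻¹ = kg⁻¹·m⁻²·s³·A.
  Combining: C⁻¹·J·Sv⁻¹·cd·V⁻¹ = (s⁻¹·A⁻¹) · (kg·m²·s⁻²) · (m⁻²·s²) · cd · (kg⁻¹·m⁻²·s³·A) = m⁻²·s²·cd.
Both reduce to m⁻²·s²·cd.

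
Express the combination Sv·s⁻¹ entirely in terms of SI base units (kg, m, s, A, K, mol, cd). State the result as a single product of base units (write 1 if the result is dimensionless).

Sv = m²·s⁻².
Combining: Sv·s⁻¹ = (m²·s⁻²) · s⁻¹ = m²·s⁻³.

m²·s⁻³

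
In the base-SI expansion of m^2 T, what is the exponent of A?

-1

T = Wb/m² (flux density = flux per area),
    = kg·s⁻²·A⁻¹.
Combining: m²·T = m² · (kg·s⁻²·A⁻¹) = kg·m²·s⁻²·A⁻¹.
The exponent of A is -1.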